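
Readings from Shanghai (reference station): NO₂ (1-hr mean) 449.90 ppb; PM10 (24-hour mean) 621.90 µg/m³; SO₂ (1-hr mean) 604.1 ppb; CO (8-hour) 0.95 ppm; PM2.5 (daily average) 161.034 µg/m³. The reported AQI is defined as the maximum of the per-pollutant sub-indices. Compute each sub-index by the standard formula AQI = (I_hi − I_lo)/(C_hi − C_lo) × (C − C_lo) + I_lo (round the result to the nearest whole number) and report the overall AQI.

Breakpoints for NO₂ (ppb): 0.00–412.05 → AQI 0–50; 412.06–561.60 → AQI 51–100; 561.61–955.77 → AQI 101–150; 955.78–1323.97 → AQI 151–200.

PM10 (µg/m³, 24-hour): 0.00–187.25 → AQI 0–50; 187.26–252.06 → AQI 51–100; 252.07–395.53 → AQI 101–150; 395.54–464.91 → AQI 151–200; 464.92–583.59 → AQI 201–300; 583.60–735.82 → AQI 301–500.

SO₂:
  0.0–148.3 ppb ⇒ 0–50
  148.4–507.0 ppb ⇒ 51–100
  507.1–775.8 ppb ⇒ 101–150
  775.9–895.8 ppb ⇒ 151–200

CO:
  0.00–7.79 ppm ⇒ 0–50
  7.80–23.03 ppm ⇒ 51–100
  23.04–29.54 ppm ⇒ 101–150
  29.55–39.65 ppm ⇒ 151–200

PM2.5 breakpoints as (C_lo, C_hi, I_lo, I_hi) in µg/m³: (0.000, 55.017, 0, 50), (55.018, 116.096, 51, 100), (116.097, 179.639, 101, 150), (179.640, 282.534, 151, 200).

351

NO₂: row 412.06–561.60 (AQI 51–100). (100−51)·(449.90−412.06)/(561.60−412.06) + 51 = 49·37.84/149.54 + 51 ≈ 63.40 → 63.
PM10: 621.90 lies in 583.60–735.82, so I_lo=301, I_hi=500, C_lo=583.60, C_hi=735.82.
(500−301)/(735.82−583.60) × (621.90−583.60) + 301 = 199/152.22 × 38.30 + 301 ≈ 351.07 → 351.
SO₂: 604.1 ∈ [507.1, 775.8] ↔ index [101, 150].
101 + (604.1−507.1)·(150−101)/(775.8−507.1) = 101 + 97.0·49/268.7 ≈ 118.69, so AQI = 119.
CO: 0.95 ∈ [0.00, 7.79] ↔ index [0, 50].
0 + (0.95−0.00)·(50−0)/(7.79−0.00) = 0 + 0.95·50/7.79 ≈ 6.10, so AQI = 6.
PM2.5 161.034: bracket 116.097–179.639 → index 101–150; slope 49/63.542, offset 44.937.
AQI = 101 + 49/63.542·44.937 ≈ 135.65 ⇒ 136.
Sub-indices: NO₂→63, PM10→351, SO₂→119, CO→6, PM2.5→136. Overall AQI = max = 351; dominant pollutant is PM10.
AQI 351: Hazardous.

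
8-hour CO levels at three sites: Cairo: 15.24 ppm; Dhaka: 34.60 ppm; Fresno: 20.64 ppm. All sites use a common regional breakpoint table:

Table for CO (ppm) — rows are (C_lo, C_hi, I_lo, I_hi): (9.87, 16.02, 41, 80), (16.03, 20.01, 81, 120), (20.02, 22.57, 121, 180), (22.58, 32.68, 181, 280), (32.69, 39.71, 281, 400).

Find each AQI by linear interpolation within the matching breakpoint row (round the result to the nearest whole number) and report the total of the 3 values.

523

Cairo: row 9.87–16.02 (AQI 41–80). (80−41)·(15.24−9.87)/(16.02−9.87) + 41 = 39·5.37/6.15 + 41 ≈ 75.05 → 75.
Dhaka: 34.60 lies in 32.69–39.71, so I_lo=281, I_hi=400, C_lo=32.69, C_hi=39.71.
(400−281)/(39.71−32.69) × (34.60−32.69) + 281 = 119/7.02 × 1.91 + 281 ≈ 313.38 → 313.
Fresno: 20.64 ∈ [20.02, 22.57] ↔ index [121, 180].
121 + (20.64−20.02)·(180−121)/(22.57−20.02) = 121 + 0.62·59/2.55 ≈ 135.35, so AQI = 135.
AQIs: Cairo=75, Dhaka=313, Fresno=135. Sum = 75 + 313 + 135 = 523.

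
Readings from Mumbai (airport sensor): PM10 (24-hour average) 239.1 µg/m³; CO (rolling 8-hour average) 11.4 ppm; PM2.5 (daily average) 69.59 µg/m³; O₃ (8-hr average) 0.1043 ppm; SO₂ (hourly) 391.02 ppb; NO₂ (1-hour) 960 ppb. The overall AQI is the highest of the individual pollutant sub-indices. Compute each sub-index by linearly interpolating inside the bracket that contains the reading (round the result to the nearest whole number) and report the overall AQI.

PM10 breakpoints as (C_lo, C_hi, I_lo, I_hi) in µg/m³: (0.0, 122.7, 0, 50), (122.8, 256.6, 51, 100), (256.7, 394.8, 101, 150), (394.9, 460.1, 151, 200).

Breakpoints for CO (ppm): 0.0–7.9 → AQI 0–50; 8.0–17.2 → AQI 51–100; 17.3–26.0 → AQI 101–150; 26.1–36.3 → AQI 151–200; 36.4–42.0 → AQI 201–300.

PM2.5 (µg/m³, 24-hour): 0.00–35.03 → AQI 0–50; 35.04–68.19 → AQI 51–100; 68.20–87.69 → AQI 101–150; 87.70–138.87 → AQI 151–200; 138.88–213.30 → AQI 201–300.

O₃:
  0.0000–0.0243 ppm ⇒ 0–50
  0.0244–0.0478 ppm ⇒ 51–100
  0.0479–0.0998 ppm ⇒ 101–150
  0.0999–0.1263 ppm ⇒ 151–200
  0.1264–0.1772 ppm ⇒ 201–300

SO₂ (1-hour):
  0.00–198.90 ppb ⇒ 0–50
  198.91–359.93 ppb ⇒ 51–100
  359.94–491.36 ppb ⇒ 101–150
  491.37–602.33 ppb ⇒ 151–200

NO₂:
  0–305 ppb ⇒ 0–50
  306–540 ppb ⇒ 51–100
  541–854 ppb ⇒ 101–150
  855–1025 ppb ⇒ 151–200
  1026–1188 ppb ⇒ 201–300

PM10: row 122.8–256.6 (AQI 51–100). (100−51)·(239.1−122.8)/(256.6−122.8) + 51 = 49·116.3/133.8 + 51 ≈ 93.59 → 94.
CO 11.4: bracket 8.0–17.2 → index 51–100; slope 49/9.2, offset 3.4.
AQI = 51 + 49/9.2·3.4 ≈ 69.11 ⇒ 69.
PM2.5: 69.59 ∈ [68.20, 87.69] ↔ index [101, 150].
101 + (69.59−68.20)·(150−101)/(87.69−68.20) = 101 + 1.39·49/19.49 ≈ 104.49, so AQI = 104.
O₃: 0.1043 lies in 0.0999–0.1263, so I_lo=151, I_hi=200, C_lo=0.0999, C_hi=0.1263.
(200−151)/(0.1263−0.0999) × (0.1043−0.0999) + 151 = 49/0.0264 × 0.0044 + 151 ≈ 159.17 → 159.
SO₂: 391.02 ∈ [359.94, 491.36] ↔ index [101, 150].
101 + (391.02−359.94)·(150−101)/(491.36−359.94) = 101 + 31.08·49/131.42 ≈ 112.59, so AQI = 113.
NO₂: 960 lies in 855–1025, so I_lo=151, I_hi=200, C_lo=855, C_hi=1025.
(200−151)/(1025−855) × (960−855) + 151 = 49/170 × 105 + 151 ≈ 181.26 → 181.
Sub-indices: PM10→94, CO→69, PM2.5→104, O₃→159, SO₂→113, NO₂→181. Overall AQI = max = 181; dominant pollutant is NO₂.

181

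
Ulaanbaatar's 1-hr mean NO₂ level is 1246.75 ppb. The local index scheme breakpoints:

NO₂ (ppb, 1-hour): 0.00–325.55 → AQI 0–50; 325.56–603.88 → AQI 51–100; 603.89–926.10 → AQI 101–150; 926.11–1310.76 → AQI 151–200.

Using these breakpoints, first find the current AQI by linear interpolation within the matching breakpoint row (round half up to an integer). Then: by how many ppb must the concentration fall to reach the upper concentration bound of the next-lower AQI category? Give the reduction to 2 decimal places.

320.65

NO₂: 1246.75 ∈ [926.11, 1310.76] ↔ index [151, 200].
151 + (1246.75−926.11)·(200−151)/(1310.76−926.11) = 151 + 320.64·49/384.65 ≈ 191.85, so AQI = 192.
Current AQI 192 is in the Unhealthy range (151–200). The next-lower category tops out at AQI 150, whose upper concentration bound is 926.10 ppb.
Reduction needed = 1246.75 − 926.10 = 320.65 ppb.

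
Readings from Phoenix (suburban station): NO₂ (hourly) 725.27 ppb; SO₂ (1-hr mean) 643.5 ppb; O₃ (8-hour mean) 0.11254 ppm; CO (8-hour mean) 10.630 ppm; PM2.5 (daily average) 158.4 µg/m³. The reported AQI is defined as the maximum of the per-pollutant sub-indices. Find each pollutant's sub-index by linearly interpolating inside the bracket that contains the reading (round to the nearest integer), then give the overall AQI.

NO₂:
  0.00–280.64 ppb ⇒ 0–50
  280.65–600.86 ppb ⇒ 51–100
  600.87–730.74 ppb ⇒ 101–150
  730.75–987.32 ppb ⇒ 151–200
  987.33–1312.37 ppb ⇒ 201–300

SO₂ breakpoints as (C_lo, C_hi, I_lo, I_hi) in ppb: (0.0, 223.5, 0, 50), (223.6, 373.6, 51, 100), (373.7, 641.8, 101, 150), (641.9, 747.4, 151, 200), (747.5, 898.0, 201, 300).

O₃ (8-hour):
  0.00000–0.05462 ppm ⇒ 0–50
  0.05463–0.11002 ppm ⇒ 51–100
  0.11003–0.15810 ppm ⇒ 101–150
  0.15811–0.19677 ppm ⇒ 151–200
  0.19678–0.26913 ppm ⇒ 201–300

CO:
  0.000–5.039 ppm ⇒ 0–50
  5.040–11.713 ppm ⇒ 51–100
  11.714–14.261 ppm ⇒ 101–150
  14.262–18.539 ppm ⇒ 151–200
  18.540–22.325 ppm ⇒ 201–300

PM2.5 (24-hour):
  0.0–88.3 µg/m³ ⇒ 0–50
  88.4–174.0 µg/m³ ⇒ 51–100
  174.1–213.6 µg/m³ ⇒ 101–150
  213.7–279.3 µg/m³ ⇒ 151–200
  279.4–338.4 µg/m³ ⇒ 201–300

152

NO₂: 725.27 lies in 600.87–730.74, so I_lo=101, I_hi=150, C_lo=600.87, C_hi=730.74.
(150−101)/(730.74−600.87) × (725.27−600.87) + 101 = 49/129.87 × 124.40 + 101 ≈ 147.94 → 148.
SO₂: 643.5 ∈ [641.9, 747.4] ↔ index [151, 200].
151 + (643.5−641.9)·(200−151)/(747.4−641.9) = 151 + 1.6·49/105.5 ≈ 151.74, so AQI = 152.
O₃ 0.11254: bracket 0.11003–0.15810 → index 101–150; slope 49/0.04807, offset 0.00251.
AQI = 101 + 49/0.04807·0.00251 ≈ 103.56 ⇒ 104.
CO 10.630: bracket 5.040–11.713 → index 51–100; slope 49/6.673, offset 5.590.
AQI = 51 + 49/6.673·5.590 ≈ 92.05 ⇒ 92.
PM2.5: row 88.4–174.0 (AQI 51–100). (100−51)·(158.4−88.4)/(174.0−88.4) + 51 = 49·70.0/85.6 + 51 ≈ 91.07 → 91.
Sub-indices: NO₂→148, SO₂→152, O₃→104, CO→92, PM2.5→91. Overall AQI = max = 152; dominant pollutant is SO₂.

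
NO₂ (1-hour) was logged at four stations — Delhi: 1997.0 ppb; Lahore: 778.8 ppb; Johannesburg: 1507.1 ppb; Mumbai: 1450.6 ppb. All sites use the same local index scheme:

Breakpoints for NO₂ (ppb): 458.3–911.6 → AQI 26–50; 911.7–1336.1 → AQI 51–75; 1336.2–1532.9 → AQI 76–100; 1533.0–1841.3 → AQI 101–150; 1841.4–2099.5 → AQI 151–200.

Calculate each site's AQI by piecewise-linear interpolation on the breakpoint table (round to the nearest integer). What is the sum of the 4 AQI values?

Delhi 1997.0: bracket 1841.4–2099.5 → index 151–200; slope 49/258.1, offset 155.6.
AQI = 151 + 49/258.1·155.6 ≈ 180.54 ⇒ 181.
Lahore: row 458.3–911.6 (AQI 26–50). (50−26)·(778.8−458.3)/(911.6−458.3) + 26 = 24·320.5/453.3 + 26 ≈ 42.97 → 43.
Johannesburg: 1507.1 ∈ [1336.2, 1532.9] ↔ index [76, 100].
76 + (1507.1−1336.2)·(100−76)/(1532.9−1336.2) = 76 + 170.9·24/196.7 ≈ 96.85, so AQI = 97.
Mumbai 1450.6: bracket 1336.2–1532.9 → index 76–100; slope 24/196.7, offset 114.4.
AQI = 76 + 24/196.7·114.4 ≈ 89.96 ⇒ 90.
AQIs: Delhi=181, Lahore=43, Johannesburg=97, Mumbai=90. Sum = 181 + 43 + 97 + 90 = 411.

411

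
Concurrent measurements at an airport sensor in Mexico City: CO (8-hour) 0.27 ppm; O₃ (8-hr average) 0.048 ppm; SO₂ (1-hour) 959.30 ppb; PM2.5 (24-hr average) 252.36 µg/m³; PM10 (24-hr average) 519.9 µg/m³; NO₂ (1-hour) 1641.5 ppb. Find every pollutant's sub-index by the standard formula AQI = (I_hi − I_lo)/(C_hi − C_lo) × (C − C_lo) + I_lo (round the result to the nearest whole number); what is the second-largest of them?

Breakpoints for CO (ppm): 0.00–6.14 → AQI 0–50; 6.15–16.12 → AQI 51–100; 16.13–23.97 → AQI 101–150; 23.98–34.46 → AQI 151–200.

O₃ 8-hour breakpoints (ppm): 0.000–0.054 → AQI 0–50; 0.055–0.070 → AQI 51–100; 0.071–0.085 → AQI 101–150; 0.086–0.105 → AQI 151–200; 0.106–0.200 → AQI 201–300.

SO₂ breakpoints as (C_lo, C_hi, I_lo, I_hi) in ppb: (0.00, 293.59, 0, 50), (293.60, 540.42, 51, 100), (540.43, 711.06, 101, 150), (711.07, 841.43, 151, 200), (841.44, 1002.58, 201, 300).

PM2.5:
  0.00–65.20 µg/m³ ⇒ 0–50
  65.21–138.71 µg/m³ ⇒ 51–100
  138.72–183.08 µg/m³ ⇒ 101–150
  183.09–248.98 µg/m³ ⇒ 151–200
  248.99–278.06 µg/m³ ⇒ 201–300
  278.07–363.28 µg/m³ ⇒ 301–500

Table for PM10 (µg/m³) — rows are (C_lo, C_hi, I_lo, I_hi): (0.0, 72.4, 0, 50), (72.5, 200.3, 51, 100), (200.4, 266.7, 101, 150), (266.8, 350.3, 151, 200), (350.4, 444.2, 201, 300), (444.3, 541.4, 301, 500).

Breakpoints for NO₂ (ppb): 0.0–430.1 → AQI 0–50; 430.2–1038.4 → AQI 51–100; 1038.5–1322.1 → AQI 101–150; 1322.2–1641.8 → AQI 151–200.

273

CO 0.27: bracket 0.00–6.14 → index 0–50; slope 50/6.14, offset 0.27.
AQI = 0 + 50/6.14·0.27 ≈ 2.20 ⇒ 2.
O₃: row 0.000–0.054 (AQI 0–50). (50−0)·(0.048−0.000)/(0.054−0.000) + 0 = 50·0.048/0.054 + 0 ≈ 44.44 → 44.
SO₂ 959.30: bracket 841.44–1002.58 → index 201–300; slope 99/161.14, offset 117.86.
AQI = 201 + 99/161.14·117.86 ≈ 273.41 ⇒ 273.
PM2.5: row 248.99–278.06 (AQI 201–300). (300−201)·(252.36−248.99)/(278.06−248.99) + 201 = 99·3.37/29.07 + 201 ≈ 212.48 → 212.
PM10: 519.9 ∈ [444.3, 541.4] ↔ index [301, 500].
301 + (519.9−444.3)·(500−301)/(541.4−444.3) = 301 + 75.6·199/97.1 ≈ 455.94, so AQI = 456.
NO₂ 1641.5: bracket 1322.2–1641.8 → index 151–200; slope 49/319.6, offset 319.3.
AQI = 151 + 49/319.6·319.3 ≈ 199.95 ⇒ 200.
Sub-indices: CO→2, O₃→44, SO₂→273, PM2.5→212, PM10→456, NO₂→200. Ranked high→low: 456, 273, 212, 200, 44, 2. Second-highest sub-index = 273.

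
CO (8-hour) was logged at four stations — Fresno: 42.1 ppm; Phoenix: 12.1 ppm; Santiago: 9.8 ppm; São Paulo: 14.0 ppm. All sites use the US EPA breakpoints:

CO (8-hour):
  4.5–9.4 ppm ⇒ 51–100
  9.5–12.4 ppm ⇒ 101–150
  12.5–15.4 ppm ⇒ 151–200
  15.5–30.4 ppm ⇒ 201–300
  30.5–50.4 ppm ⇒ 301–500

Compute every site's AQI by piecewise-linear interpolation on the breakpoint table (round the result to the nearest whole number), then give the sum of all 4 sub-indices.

844

Fresno 42.1: bracket 30.5–50.4 → index 301–500; slope 199/19.9, offset 11.6.
AQI = 301 + 199/19.9·11.6 ≈ 417.00 ⇒ 417.
Phoenix: 12.1 lies in 9.5–12.4, so I_lo=101, I_hi=150, C_lo=9.5, C_hi=12.4.
(150−101)/(12.4−9.5) × (12.1−9.5) + 101 = 49/2.9 × 2.6 + 101 ≈ 144.93 → 145.
Santiago: row 9.5–12.4 (AQI 101–150). (150−101)·(9.8−9.5)/(12.4−9.5) + 101 = 49·0.3/2.9 + 101 ≈ 106.07 → 106.
São Paulo: 14.0 ∈ [12.5, 15.4] ↔ index [151, 200].
151 + (14.0−12.5)·(200−151)/(15.4−12.5) = 151 + 1.5·49/2.9 ≈ 176.34, so AQI = 176.
AQIs: Fresno=417, Phoenix=145, Santiago=106, São Paulo=176. Sum = 417 + 145 + 106 + 176 = 844.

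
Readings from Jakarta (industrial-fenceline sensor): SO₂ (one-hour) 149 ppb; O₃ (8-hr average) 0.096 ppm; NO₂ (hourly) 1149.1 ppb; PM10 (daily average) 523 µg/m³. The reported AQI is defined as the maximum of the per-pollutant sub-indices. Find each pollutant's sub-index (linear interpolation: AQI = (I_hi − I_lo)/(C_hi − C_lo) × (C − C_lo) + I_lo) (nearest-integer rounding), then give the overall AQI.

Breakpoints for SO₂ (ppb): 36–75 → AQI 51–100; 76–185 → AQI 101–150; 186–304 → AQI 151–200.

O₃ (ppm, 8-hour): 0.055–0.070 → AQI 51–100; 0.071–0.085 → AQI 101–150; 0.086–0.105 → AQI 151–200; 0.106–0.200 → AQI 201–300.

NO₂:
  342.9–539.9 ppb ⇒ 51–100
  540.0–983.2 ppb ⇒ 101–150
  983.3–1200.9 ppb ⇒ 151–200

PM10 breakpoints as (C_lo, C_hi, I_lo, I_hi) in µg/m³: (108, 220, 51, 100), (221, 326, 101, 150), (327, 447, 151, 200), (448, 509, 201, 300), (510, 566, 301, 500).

347

SO₂: 149 lies in 76–185, so I_lo=101, I_hi=150, C_lo=76, C_hi=185.
(150−101)/(185−76) × (149−76) + 101 = 49/109 × 73 + 101 ≈ 133.82 → 134.
O₃: 0.096 lies in 0.086–0.105, so I_lo=151, I_hi=200, C_lo=0.086, C_hi=0.105.
(200−151)/(0.105−0.086) × (0.096−0.086) + 151 = 49/0.019 × 0.010 + 151 ≈ 176.79 → 177.
NO₂: row 983.3–1200.9 (AQI 151–200). (200−151)·(1149.1−983.3)/(1200.9−983.3) + 151 = 49·165.8/217.6 + 151 ≈ 188.34 → 188.
PM10: 523 ∈ [510, 566] ↔ index [301, 500].
301 + (523−510)·(500−301)/(566−510) = 301 + 13·199/56 ≈ 347.20, so AQI = 347.
Sub-indices: SO₂→134, O₃→177, NO₂→188, PM10→347. Overall AQI = max = 347; dominant pollutant is PM10.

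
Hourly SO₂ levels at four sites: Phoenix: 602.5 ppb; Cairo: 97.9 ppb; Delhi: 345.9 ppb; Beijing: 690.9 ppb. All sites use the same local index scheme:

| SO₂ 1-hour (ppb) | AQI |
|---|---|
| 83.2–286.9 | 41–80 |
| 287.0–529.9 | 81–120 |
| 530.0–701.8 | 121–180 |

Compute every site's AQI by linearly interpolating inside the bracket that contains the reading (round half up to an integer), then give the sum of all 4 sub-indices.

Phoenix: 602.5 ∈ [530.0, 701.8] ↔ index [121, 180].
121 + (602.5−530.0)·(180−121)/(701.8−530.0) = 121 + 72.5·59/171.8 ≈ 145.90, so AQI = 146.
Cairo: 97.9 lies in 83.2–286.9, so I_lo=41, I_hi=80, C_lo=83.2, C_hi=286.9.
(80−41)/(286.9−83.2) × (97.9−83.2) + 41 = 39/203.7 × 14.7 + 41 ≈ 43.81 → 44.
Delhi: 345.9 lies in 287.0–529.9, so I_lo=81, I_hi=120, C_lo=287.0, C_hi=529.9.
(120−81)/(529.9−287.0) × (345.9−287.0) + 81 = 39/242.9 × 58.9 + 81 ≈ 90.46 → 90.
Beijing: row 530.0–701.8 (AQI 121–180). (180−121)·(690.9−530.0)/(701.8−530.0) + 121 = 59·160.9/171.8 + 121 ≈ 176.26 → 176.
AQIs: Phoenix=146, Cairo=44, Delhi=90, Beijing=176. Sum = 146 + 44 + 90 + 176 = 456.

456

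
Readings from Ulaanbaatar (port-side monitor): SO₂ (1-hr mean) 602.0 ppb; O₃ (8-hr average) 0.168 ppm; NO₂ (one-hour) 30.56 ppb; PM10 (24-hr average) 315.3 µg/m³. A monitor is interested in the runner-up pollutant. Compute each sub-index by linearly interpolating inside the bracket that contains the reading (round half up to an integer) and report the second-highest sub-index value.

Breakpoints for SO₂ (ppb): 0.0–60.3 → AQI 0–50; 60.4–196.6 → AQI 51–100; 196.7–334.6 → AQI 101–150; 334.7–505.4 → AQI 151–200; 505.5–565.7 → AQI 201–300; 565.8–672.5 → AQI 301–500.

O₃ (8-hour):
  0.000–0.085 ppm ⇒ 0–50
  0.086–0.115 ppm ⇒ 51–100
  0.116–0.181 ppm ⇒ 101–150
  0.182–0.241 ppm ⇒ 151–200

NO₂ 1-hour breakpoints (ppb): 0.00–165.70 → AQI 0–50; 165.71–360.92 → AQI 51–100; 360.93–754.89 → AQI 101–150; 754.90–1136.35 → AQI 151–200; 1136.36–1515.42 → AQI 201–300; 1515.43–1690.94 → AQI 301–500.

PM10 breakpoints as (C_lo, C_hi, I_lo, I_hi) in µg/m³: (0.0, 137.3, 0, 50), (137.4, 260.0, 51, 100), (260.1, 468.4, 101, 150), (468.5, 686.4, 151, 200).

SO₂: 602.0 lies in 565.8–672.5, so I_lo=301, I_hi=500, C_lo=565.8, C_hi=672.5.
(500−301)/(672.5−565.8) × (602.0−565.8) + 301 = 199/106.7 × 36.2 + 301 ≈ 368.51 → 369.
O₃ 0.168: bracket 0.116–0.181 → index 101–150; slope 49/0.065, offset 0.052.
AQI = 101 + 49/0.065·0.052 ≈ 140.20 ⇒ 140.
NO₂ 30.56: bracket 0.00–165.70 → index 0–50; slope 50/165.70, offset 30.56.
AQI = 0 + 50/165.70·30.56 ≈ 9.22 ⇒ 9.
PM10: 315.3 ∈ [260.1, 468.4] ↔ index [101, 150].
101 + (315.3−260.1)·(150−101)/(468.4−260.1) = 101 + 55.2·49/208.3 ≈ 113.99, so AQI = 114.
Sub-indices: SO₂→369, O₃→140, NO₂→9, PM10→114. Ranked high→low: 369, 140, 114, 9. Second-highest sub-index = 140.

140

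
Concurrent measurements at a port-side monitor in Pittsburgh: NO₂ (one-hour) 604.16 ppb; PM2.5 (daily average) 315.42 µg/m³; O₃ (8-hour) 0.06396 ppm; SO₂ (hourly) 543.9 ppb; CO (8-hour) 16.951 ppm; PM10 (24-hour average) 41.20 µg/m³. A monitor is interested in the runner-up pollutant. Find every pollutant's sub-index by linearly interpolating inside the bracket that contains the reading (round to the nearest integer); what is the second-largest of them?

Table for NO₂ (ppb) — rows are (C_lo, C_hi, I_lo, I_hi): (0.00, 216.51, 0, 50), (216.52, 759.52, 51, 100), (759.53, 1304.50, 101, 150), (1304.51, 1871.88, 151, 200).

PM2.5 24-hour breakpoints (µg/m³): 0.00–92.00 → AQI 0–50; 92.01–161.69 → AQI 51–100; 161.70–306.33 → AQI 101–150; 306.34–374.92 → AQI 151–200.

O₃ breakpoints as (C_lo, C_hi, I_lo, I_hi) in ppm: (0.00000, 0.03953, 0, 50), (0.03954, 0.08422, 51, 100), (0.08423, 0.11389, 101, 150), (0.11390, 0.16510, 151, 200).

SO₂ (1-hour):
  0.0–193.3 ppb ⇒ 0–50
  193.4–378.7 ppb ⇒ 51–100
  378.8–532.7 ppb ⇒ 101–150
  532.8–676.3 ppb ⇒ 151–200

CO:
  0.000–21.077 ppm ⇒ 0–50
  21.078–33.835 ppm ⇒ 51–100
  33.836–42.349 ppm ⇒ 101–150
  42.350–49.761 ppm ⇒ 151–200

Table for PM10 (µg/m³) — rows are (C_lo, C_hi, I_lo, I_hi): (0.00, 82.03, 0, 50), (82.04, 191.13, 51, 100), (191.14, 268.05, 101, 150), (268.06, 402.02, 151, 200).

155

NO₂: 604.16 ∈ [216.52, 759.52] ↔ index [51, 100].
51 + (604.16−216.52)·(100−51)/(759.52−216.52) = 51 + 387.64·49/543.00 ≈ 85.98, so AQI = 86.
PM2.5 315.42: bracket 306.34–374.92 → index 151–200; slope 49/68.58, offset 9.08.
AQI = 151 + 49/68.58·9.08 ≈ 157.49 ⇒ 157.
O₃: row 0.03954–0.08422 (AQI 51–100). (100−51)·(0.06396−0.03954)/(0.08422−0.03954) + 51 = 49·0.02442/0.04468 + 51 ≈ 77.78 → 78.
SO₂ 543.9: bracket 532.8–676.3 → index 151–200; slope 49/143.5, offset 11.1.
AQI = 151 + 49/143.5·11.1 ≈ 154.79 ⇒ 155.
CO: 16.951 lies in 0.000–21.077, so I_lo=0, I_hi=50, C_lo=0.000, C_hi=21.077.
(50−0)/(21.077−0.000) × (16.951−0.000) + 0 = 50/21.077 × 16.951 + 0 ≈ 40.21 → 40.
PM10: 41.20 ∈ [0.00, 82.03] ↔ index [0, 50].
0 + (41.20−0.00)·(50−0)/(82.03−0.00) = 0 + 41.20·50/82.03 ≈ 25.11, so AQI = 25.
Sub-indices: NO₂→86, PM2.5→157, O₃→78, SO₂→155, CO→40, PM10→25. Ranked high→low: 157, 155, 86, 78, 40, 25. Second-highest sub-index = 155.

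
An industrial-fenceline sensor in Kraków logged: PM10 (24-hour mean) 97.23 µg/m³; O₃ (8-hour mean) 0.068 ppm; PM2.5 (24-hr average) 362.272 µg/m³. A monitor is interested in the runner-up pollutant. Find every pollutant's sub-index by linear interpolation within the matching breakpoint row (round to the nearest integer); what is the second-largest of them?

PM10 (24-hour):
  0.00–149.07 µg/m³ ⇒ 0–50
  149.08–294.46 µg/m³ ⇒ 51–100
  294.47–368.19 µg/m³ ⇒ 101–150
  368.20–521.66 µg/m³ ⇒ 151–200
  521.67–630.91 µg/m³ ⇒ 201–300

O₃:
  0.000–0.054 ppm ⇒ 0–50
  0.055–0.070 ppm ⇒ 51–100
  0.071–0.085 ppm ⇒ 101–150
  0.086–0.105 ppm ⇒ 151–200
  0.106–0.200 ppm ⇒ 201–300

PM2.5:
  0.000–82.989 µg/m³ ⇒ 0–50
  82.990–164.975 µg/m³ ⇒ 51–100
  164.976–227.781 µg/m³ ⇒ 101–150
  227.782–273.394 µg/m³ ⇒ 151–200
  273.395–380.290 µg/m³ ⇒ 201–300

PM10 97.23: bracket 0.00–149.07 → index 0–50; slope 50/149.07, offset 97.23.
AQI = 0 + 50/149.07·97.23 ≈ 32.61 ⇒ 33.
O₃: 0.068 lies in 0.055–0.070, so I_lo=51, I_hi=100, C_lo=0.055, C_hi=0.070.
(100−51)/(0.070−0.055) × (0.068−0.055) + 51 = 49/0.015 × 0.013 + 51 ≈ 93.47 → 93.
PM2.5 362.272: bracket 273.395–380.290 → index 201–300; slope 99/106.895, offset 88.877.
AQI = 201 + 99/106.895·88.877 ≈ 283.31 ⇒ 283.
Sub-indices: PM10→33, O₃→93, PM2.5→283. Ranked high→low: 283, 93, 33. Second-highest sub-index = 93.

93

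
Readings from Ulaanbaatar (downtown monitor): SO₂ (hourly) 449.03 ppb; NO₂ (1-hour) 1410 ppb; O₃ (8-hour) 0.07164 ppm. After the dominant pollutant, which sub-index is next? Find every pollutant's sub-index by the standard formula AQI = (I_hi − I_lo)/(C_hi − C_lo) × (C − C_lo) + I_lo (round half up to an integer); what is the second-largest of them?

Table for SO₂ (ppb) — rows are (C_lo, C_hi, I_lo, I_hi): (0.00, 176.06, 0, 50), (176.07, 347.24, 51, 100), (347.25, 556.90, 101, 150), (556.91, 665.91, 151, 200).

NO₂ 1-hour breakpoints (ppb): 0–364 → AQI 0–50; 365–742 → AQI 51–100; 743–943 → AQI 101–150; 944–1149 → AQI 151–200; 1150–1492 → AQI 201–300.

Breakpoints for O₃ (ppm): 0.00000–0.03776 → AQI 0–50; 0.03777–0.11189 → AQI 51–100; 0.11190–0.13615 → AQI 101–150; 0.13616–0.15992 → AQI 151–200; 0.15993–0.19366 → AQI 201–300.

125

SO₂ 449.03: bracket 347.25–556.90 → index 101–150; slope 49/209.65, offset 101.78.
AQI = 101 + 49/209.65·101.78 ≈ 124.79 ⇒ 125.
NO₂: 1410 lies in 1150–1492, so I_lo=201, I_hi=300, C_lo=1150, C_hi=1492.
(300−201)/(1492−1150) × (1410−1150) + 201 = 99/342 × 260 + 201 ≈ 276.26 → 276.
O₃: 0.07164 ∈ [0.03777, 0.11189] ↔ index [51, 100].
51 + (0.07164−0.03777)·(100−51)/(0.11189−0.03777) = 51 + 0.03387·49/0.07412 ≈ 73.39, so AQI = 73.
Sub-indices: SO₂→125, NO₂→276, O₃→73. Ranked high→low: 276, 125, 73. Second-highest sub-index = 125.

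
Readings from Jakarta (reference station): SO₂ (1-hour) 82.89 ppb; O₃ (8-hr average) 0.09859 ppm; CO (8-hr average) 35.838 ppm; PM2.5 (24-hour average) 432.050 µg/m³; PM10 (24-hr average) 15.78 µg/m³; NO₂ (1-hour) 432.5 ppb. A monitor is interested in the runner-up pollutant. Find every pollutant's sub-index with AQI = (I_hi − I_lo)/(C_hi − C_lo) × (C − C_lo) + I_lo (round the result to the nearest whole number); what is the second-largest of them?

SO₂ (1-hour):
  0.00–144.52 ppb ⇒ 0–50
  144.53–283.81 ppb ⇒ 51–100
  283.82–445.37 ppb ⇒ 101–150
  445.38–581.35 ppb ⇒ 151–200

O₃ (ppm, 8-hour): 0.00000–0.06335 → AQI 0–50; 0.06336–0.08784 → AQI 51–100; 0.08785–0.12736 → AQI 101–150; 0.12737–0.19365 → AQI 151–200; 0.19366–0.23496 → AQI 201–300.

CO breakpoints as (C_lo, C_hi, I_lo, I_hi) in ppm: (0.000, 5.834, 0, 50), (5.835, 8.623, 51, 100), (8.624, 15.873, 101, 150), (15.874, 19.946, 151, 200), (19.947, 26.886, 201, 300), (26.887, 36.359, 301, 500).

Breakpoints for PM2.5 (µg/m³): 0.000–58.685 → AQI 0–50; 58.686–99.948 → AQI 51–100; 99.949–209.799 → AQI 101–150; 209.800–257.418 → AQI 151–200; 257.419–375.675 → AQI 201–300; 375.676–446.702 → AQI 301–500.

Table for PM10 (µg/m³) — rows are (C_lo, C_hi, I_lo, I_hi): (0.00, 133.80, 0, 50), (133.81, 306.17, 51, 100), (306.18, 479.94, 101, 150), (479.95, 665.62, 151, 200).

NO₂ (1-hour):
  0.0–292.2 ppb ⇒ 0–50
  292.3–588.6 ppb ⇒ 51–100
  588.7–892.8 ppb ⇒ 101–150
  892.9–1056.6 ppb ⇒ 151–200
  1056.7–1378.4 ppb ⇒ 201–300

SO₂: 82.89 lies in 0.00–144.52, so I_lo=0, I_hi=50, C_lo=0.00, C_hi=144.52.
(50−0)/(144.52−0.00) × (82.89−0.00) + 0 = 50/144.52 × 82.89 + 0 ≈ 28.68 → 29.
O₃ 0.09859: bracket 0.08785–0.12736 → index 101–150; slope 49/0.03951, offset 0.01074.
AQI = 101 + 49/0.03951·0.01074 ≈ 114.32 ⇒ 114.
CO: 35.838 lies in 26.887–36.359, so I_lo=301, I_hi=500, C_lo=26.887, C_hi=36.359.
(500−301)/(36.359−26.887) × (35.838−26.887) + 301 = 199/9.472 × 8.951 + 301 ≈ 489.05 → 489.
PM2.5: row 375.676–446.702 (AQI 301–500). (500−301)·(432.050−375.676)/(446.702−375.676) + 301 = 199·56.374/71.026 + 301 ≈ 458.95 → 459.
PM10: 15.78 lies in 0.00–133.80, so I_lo=0, I_hi=50, C_lo=0.00, C_hi=133.80.
(50−0)/(133.80−0.00) × (15.78−0.00) + 0 = 50/133.80 × 15.78 + 0 ≈ 5.90 → 6.
NO₂ 432.5: bracket 292.3–588.6 → index 51–100; slope 49/296.3, offset 140.2.
AQI = 51 + 49/296.3·140.2 ≈ 74.19 ⇒ 74.
Sub-indices: SO₂→29, O₃→114, CO→489, PM2.5→459, PM10→6, NO₂→74. Ranked high→low: 489, 459, 114, 74, 29, 6. Second-highest sub-index = 459.

459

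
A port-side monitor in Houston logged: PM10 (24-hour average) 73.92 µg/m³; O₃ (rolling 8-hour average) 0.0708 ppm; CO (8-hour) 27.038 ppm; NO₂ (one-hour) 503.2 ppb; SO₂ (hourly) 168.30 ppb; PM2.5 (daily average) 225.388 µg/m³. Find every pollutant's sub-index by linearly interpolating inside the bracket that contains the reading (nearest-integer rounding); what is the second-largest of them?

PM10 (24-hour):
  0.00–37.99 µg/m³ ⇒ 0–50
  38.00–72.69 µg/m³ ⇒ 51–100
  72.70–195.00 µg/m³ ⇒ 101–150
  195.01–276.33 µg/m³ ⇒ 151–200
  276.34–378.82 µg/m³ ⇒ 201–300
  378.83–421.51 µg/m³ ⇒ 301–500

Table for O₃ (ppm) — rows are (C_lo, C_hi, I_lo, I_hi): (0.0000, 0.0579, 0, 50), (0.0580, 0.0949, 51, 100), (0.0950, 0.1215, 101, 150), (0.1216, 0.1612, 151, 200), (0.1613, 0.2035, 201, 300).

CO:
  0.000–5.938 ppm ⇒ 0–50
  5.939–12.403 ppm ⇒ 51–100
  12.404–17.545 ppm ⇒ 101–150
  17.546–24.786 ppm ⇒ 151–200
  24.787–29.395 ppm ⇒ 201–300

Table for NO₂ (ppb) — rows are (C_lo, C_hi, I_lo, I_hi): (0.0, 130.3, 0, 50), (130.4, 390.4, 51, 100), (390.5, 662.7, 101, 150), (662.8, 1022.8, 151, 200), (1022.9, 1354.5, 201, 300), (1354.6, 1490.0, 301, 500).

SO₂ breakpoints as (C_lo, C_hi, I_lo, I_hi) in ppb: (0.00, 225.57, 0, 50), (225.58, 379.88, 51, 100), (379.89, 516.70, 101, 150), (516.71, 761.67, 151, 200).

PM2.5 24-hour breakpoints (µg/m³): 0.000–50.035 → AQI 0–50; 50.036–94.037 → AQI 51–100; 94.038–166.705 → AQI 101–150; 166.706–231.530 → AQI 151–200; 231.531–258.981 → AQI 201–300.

195

PM10: 73.92 lies in 72.70–195.00, so I_lo=101, I_hi=150, C_lo=72.70, C_hi=195.00.
(150−101)/(195.00−72.70) × (73.92−72.70) + 101 = 49/122.30 × 1.22 + 101 ≈ 101.49 → 101.
O₃: row 0.0580–0.0949 (AQI 51–100). (100−51)·(0.0708−0.0580)/(0.0949−0.0580) + 51 = 49·0.0128/0.0369 + 51 ≈ 68.00 → 68.
CO: 27.038 ∈ [24.787, 29.395] ↔ index [201, 300].
201 + (27.038−24.787)·(300−201)/(29.395−24.787) = 201 + 2.251·99/4.608 ≈ 249.36, so AQI = 249.
NO₂ 503.2: bracket 390.5–662.7 → index 101–150; slope 49/272.2, offset 112.7.
AQI = 101 + 49/272.2·112.7 ≈ 121.29 ⇒ 121.
SO₂: 168.30 lies in 0.00–225.57, so I_lo=0, I_hi=50, C_lo=0.00, C_hi=225.57.
(50−0)/(225.57−0.00) × (168.30−0.00) + 0 = 50/225.57 × 168.30 + 0 ≈ 37.31 → 37.
PM2.5: 225.388 ∈ [166.706, 231.530] ↔ index [151, 200].
151 + (225.388−166.706)·(200−151)/(231.530−166.706) = 151 + 58.682·49/64.824 ≈ 195.36, so AQI = 195.
Sub-indices: PM10→101, O₃→68, CO→249, NO₂→121, SO₂→37, PM2.5→195. Ranked high→low: 249, 195, 121, 101, 68, 37. Second-highest sub-index = 195.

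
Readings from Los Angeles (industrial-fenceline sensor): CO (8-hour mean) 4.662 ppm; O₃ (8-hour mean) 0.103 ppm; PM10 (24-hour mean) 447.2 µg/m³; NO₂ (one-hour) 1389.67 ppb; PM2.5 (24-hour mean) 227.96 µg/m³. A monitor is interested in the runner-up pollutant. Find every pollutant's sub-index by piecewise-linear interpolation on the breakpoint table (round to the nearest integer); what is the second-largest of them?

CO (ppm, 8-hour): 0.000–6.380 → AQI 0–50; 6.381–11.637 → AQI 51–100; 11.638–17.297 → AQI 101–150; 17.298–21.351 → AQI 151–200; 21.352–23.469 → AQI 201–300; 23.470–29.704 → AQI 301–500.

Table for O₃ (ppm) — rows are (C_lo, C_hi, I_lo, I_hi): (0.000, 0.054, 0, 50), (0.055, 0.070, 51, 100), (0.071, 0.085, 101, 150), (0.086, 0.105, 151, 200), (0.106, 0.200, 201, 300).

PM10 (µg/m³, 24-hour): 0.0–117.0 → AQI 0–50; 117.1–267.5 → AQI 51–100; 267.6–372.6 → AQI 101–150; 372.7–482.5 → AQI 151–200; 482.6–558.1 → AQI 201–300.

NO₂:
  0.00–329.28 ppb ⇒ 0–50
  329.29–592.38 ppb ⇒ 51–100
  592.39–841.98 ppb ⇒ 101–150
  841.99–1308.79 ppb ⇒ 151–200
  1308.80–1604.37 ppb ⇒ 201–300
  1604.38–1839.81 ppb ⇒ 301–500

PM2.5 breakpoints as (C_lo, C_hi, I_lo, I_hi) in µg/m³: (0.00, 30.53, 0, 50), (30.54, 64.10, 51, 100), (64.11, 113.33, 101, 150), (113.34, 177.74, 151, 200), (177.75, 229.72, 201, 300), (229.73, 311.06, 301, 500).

CO 4.662: bracket 0.000–6.380 → index 0–50; slope 50/6.380, offset 4.662.
AQI = 0 + 50/6.380·4.662 ≈ 36.54 ⇒ 37.
O₃ 0.103: bracket 0.086–0.105 → index 151–200; slope 49/0.019, offset 0.017.
AQI = 151 + 49/0.019·0.017 ≈ 194.84 ⇒ 195.
PM10: 447.2 ∈ [372.7, 482.5] ↔ index [151, 200].
151 + (447.2−372.7)·(200−151)/(482.5−372.7) = 151 + 74.5·49/109.8 ≈ 184.25, so AQI = 184.
NO₂: 1389.67 lies in 1308.80–1604.37, so I_lo=201, I_hi=300, C_lo=1308.80, C_hi=1604.37.
(300−201)/(1604.37−1308.80) × (1389.67−1308.80) + 201 = 99/295.57 × 80.87 + 201 ≈ 228.09 → 228.
PM2.5 227.96: bracket 177.75–229.72 → index 201–300; slope 99/51.97, offset 50.21.
AQI = 201 + 99/51.97·50.21 ≈ 296.65 ⇒ 297.
Sub-indices: CO→37, O₃→195, PM10→184, NO₂→228, PM2.5→297. Ranked high→low: 297, 228, 195, 184, 37. Second-highest sub-index = 228.

228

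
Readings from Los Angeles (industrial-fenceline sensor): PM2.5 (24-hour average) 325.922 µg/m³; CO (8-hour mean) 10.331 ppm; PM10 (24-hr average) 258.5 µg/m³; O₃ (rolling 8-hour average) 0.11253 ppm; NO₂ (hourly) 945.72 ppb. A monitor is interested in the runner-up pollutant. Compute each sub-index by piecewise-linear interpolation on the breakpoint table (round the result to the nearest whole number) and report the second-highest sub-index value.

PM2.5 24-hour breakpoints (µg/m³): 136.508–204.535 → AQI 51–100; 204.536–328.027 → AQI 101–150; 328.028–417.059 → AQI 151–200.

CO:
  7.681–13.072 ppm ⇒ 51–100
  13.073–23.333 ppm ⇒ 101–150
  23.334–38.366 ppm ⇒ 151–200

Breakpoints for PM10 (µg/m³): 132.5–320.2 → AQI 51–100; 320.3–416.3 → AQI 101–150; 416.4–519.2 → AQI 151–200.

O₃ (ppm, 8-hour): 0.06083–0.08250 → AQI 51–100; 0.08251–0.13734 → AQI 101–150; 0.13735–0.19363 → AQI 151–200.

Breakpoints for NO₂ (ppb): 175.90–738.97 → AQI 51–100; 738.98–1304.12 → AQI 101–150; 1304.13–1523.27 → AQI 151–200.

PM2.5: 325.922 lies in 204.536–328.027, so I_lo=101, I_hi=150, C_lo=204.536, C_hi=328.027.
(150−101)/(328.027−204.536) × (325.922−204.536) + 101 = 49/123.491 × 121.386 + 101 ≈ 149.16 → 149.
CO: row 7.681–13.072 (AQI 51–100). (100−51)·(10.331−7.681)/(13.072−7.681) + 51 = 49·2.650/5.391 + 51 ≈ 75.09 → 75.
PM10 258.5: bracket 132.5–320.2 → index 51–100; slope 49/187.7, offset 126.0.
AQI = 51 + 49/187.7·126.0 ≈ 83.89 ⇒ 84.
O₃ 0.11253: bracket 0.08251–0.13734 → index 101–150; slope 49/0.05483, offset 0.03002.
AQI = 101 + 49/0.05483·0.03002 ≈ 127.83 ⇒ 128.
NO₂: 945.72 ∈ [738.98, 1304.12] ↔ index [101, 150].
101 + (945.72−738.98)·(150−101)/(1304.12−738.98) = 101 + 206.74·49/565.14 ≈ 118.93, so AQI = 119.
Sub-indices: PM2.5→149, CO→75, PM10→84, O₃→128, NO₂→119. Ranked high→low: 149, 128, 119, 84, 75. Second-highest sub-index = 128.

128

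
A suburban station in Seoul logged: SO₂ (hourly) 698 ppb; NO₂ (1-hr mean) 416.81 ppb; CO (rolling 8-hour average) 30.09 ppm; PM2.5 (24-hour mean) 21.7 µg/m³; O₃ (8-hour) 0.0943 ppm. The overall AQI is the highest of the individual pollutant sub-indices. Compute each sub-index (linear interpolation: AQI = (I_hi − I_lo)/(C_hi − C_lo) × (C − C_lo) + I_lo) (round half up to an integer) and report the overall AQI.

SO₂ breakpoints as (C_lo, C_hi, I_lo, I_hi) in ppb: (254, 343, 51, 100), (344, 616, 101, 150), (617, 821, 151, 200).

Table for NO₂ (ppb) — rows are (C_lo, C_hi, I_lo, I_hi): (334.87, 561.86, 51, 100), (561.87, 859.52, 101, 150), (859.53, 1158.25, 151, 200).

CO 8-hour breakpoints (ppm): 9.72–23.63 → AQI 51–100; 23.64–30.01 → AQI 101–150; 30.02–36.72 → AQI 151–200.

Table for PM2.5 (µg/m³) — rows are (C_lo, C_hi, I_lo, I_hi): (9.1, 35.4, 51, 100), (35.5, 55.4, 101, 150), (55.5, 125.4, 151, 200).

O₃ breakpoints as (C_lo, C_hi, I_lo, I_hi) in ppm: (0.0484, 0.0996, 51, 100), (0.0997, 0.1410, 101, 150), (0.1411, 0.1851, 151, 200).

170

SO₂: row 617–821 (AQI 151–200). (200−151)·(698−617)/(821−617) + 151 = 49·81/204 + 151 ≈ 170.46 → 170.
NO₂ 416.81: bracket 334.87–561.86 → index 51–100; slope 49/226.99, offset 81.94.
AQI = 51 + 49/226.99·81.94 ≈ 68.69 ⇒ 69.
CO: 30.09 ∈ [30.02, 36.72] ↔ index [151, 200].
151 + (30.09−30.02)·(200−151)/(36.72−30.02) = 151 + 0.07·49/6.70 ≈ 151.51, so AQI = 152.
PM2.5: 21.7 lies in 9.1–35.4, so I_lo=51, I_hi=100, C_lo=9.1, C_hi=35.4.
(100−51)/(35.4−9.1) × (21.7−9.1) + 51 = 49/26.3 × 12.6 + 51 ≈ 74.48 → 74.
O₃: 0.0943 lies in 0.0484–0.0996, so I_lo=51, I_hi=100, C_lo=0.0484, C_hi=0.0996.
(100−51)/(0.0996−0.0484) × (0.0943−0.0484) + 51 = 49/0.0512 × 0.0459 + 51 ≈ 94.93 → 95.
Sub-indices: SO₂→170, NO₂→69, CO→152, PM2.5→74, O₃→95. Overall AQI = max = 170; dominant pollutant is SO₂.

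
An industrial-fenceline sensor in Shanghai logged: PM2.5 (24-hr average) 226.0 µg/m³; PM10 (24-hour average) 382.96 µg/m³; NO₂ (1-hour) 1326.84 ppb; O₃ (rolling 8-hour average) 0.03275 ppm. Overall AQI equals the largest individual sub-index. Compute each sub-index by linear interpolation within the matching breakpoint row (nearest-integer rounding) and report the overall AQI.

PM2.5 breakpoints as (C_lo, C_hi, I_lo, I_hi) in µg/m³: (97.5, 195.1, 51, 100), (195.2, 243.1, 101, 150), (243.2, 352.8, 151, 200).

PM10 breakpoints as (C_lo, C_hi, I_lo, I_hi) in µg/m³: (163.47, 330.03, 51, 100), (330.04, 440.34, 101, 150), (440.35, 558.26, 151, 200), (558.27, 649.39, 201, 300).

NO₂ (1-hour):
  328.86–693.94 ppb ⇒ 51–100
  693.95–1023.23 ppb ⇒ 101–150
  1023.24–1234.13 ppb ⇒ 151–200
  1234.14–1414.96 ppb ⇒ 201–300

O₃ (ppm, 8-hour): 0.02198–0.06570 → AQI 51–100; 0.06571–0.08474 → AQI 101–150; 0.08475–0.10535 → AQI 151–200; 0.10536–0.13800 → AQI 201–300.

252

PM2.5: 226.0 ∈ [195.2, 243.1] ↔ index [101, 150].
101 + (226.0−195.2)·(150−101)/(243.1−195.2) = 101 + 30.8·49/47.9 ≈ 132.51, so AQI = 133.
PM10 382.96: bracket 330.04–440.34 → index 101–150; slope 49/110.30, offset 52.92.
AQI = 101 + 49/110.30·52.92 ≈ 124.51 ⇒ 125.
NO₂: row 1234.14–1414.96 (AQI 201–300). (300−201)·(1326.84−1234.14)/(1414.96−1234.14) + 201 = 99·92.70/180.82 + 201 ≈ 251.75 → 252.
O₃ 0.03275: bracket 0.02198–0.06570 → index 51–100; slope 49/0.04372, offset 0.01077.
AQI = 51 + 49/0.04372·0.01077 ≈ 63.07 ⇒ 63.
Sub-indices: PM2.5→133, PM10→125, NO₂→252, O₃→63. Overall AQI = max = 252; dominant pollutant is NO₂.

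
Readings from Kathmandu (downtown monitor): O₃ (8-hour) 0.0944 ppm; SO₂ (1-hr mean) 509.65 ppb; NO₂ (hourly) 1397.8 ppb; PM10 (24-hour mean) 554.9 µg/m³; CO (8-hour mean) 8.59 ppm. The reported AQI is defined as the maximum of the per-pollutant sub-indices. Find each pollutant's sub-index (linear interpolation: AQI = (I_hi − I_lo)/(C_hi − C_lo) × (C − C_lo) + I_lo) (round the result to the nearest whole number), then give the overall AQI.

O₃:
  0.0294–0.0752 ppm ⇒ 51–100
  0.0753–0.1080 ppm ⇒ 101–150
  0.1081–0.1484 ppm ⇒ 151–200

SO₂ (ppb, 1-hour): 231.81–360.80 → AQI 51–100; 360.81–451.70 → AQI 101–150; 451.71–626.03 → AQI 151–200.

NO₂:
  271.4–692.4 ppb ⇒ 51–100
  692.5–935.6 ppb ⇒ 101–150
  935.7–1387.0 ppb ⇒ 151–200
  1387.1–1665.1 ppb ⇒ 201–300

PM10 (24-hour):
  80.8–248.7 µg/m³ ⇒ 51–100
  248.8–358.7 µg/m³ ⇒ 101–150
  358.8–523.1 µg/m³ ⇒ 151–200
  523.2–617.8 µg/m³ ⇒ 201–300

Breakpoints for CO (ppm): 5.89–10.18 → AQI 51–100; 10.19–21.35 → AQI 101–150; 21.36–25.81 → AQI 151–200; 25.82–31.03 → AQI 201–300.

234

O₃: row 0.0753–0.1080 (AQI 101–150). (150−101)·(0.0944−0.0753)/(0.1080−0.0753) + 101 = 49·0.0191/0.0327 + 101 ≈ 129.62 → 130.
SO₂ 509.65: bracket 451.71–626.03 → index 151–200; slope 49/174.32, offset 57.94.
AQI = 151 + 49/174.32·57.94 ≈ 167.29 ⇒ 167.
NO₂: 1397.8 ∈ [1387.1, 1665.1] ↔ index [201, 300].
201 + (1397.8−1387.1)·(300−201)/(1665.1−1387.1) = 201 + 10.7·99/278.0 ≈ 204.81, so AQI = 205.
PM10: 554.9 lies in 523.2–617.8, so I_lo=201, I_hi=300, C_lo=523.2, C_hi=617.8.
(300−201)/(617.8−523.2) × (554.9−523.2) + 201 = 99/94.6 × 31.7 + 201 ≈ 234.17 → 234.
CO: 8.59 lies in 5.89–10.18, so I_lo=51, I_hi=100, C_lo=5.89, C_hi=10.18.
(100−51)/(10.18−5.89) × (8.59−5.89) + 51 = 49/4.29 × 2.70 + 51 ≈ 81.84 → 82.
Sub-indices: O₃→130, SO₂→167, NO₂→205, PM10→234, CO→82. Overall AQI = max = 234; dominant pollutant is PM10.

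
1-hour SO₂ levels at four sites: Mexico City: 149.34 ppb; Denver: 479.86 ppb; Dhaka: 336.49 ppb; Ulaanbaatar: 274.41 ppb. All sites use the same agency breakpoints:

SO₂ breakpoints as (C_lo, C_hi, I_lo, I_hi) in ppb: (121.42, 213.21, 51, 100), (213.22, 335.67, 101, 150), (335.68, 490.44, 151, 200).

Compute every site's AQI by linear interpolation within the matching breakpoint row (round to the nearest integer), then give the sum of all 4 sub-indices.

Mexico City: 149.34 ∈ [121.42, 213.21] ↔ index [51, 100].
51 + (149.34−121.42)·(100−51)/(213.21−121.42) = 51 + 27.92·49/91.79 ≈ 65.90, so AQI = 66.
Denver 479.86: bracket 335.68–490.44 → index 151–200; slope 49/154.76, offset 144.18.
AQI = 151 + 49/154.76·144.18 ≈ 196.65 ⇒ 197.
Dhaka: row 335.68–490.44 (AQI 151–200). (200−151)·(336.49−335.68)/(490.44−335.68) + 151 = 49·0.81/154.76 + 151 ≈ 151.26 → 151.
Ulaanbaatar: 274.41 lies in 213.22–335.67, so I_lo=101, I_hi=150, C_lo=213.22, C_hi=335.67.
(150−101)/(335.67−213.22) × (274.41−213.22) + 101 = 49/122.45 × 61.19 + 101 ≈ 125.49 → 125.
AQIs: Mexico City=66, Denver=197, Dhaka=151, Ulaanbaatar=125. Sum = 66 + 197 + 151 + 125 = 539.

539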